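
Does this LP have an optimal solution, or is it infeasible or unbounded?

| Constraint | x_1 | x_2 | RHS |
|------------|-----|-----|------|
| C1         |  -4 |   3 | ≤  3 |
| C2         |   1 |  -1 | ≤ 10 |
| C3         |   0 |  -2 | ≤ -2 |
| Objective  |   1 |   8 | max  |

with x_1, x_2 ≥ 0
Feasible point: (0, 1) satisfies every constraint, so the LP is feasible.
Direction d = (1, 1): for each constraint row a, a·d ≤ 0 —
  (-4)(1) + (3)(1) = -1 ≤ 0
  (1)(1) + (-1)(1) = 0 ≤ 0
  (0)(1) + (-2)(1) = -2 ≤ 0
and d ≥ 0, so (0, 1) + t·d stays feasible for every t ≥ 0. Along this ray z = x_1 + 8x_2 changes by 9 per unit t, so z → +∞.

Unbounded — the objective can increase without bound over the feasible region.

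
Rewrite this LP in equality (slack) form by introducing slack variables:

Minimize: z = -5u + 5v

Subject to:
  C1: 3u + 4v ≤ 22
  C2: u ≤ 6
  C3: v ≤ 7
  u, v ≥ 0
min z = -5u + 5v

s.t.
  3u + 4v + s1 = 22
  u + s2 = 6
  v + s3 = 7
  u, v, s1, s2, s3 ≥ 0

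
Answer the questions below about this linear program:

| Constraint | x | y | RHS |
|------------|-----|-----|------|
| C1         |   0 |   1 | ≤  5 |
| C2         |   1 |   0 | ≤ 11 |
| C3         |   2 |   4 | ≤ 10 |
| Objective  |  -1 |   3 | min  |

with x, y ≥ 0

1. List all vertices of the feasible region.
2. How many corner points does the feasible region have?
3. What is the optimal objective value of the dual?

1. (0, 0), (5, 0), (0, 2.5)
2. 3
3. -5 (by strong duality, equal to the primal optimum)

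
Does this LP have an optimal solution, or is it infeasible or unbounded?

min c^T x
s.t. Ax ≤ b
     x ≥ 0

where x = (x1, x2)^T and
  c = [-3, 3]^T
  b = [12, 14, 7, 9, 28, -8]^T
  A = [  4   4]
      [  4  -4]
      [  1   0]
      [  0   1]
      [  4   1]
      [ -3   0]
The point (3, 0) satisfies every constraint, so the LP is feasible; the constraints give x1 ≤ 7 and x2 ≤ 9, which with x1, x2 ≥ 0 keep the feasible region inside a bounded box. A feasible, bounded LP attains a finite optimum at a vertex.

Feasible with finite optimum z* = -9 at (3, 0).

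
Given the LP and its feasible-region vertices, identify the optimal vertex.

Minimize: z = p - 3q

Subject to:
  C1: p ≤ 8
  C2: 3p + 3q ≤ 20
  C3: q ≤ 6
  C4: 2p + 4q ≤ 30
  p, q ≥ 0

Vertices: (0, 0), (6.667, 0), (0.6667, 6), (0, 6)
(0, 6) with z = -18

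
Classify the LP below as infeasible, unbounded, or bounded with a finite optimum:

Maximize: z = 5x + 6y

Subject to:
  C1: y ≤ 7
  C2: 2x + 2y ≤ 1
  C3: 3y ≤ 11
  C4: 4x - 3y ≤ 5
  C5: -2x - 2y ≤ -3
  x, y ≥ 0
C2 requires 2x + 2y ≤ 1, while C5 (-2x - 2y ≤ -3) is equivalent to 2x + 2y ≥ 3. Together they would need 3 ≤ 2x + 2y ≤ 1, which is impossible since 3 > 1. No point satisfies all constraints.

Infeasible — the constraint set is empty.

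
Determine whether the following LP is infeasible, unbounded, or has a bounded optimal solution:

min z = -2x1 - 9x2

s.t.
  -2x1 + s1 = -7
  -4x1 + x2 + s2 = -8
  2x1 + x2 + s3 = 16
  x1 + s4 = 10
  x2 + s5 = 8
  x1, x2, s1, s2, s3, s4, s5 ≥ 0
The point (4, 8) satisfies every constraint, so the LP is feasible; the constraints give x1 ≤ 10 and x2 ≤ 8, which with x1, x2 ≥ 0 keep the feasible region inside a bounded box. A feasible, bounded LP attains a finite optimum at a vertex.

Evaluating z = -2x1 - 9x2 at each vertex:
  (3.5, 0): z = -7
  (8, 0): z = -16
  (4, 8): z = -80
  (3.5, 6): z = -61

Bounded optimum: z* = -80 at (4, 8).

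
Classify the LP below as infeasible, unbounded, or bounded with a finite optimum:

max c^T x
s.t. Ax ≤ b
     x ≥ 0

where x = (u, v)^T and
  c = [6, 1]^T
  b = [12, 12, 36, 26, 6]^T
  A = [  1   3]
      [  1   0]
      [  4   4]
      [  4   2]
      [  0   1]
The point (6.5, 0) satisfies every constraint, so the LP is feasible; the constraints give u ≤ 12 and v ≤ 6, which with u, v ≥ 0 keep the feasible region inside a bounded box. A feasible, bounded LP attains a finite optimum at a vertex.

Evaluating z = 6u + v at each vertex:
  (0, 0): z = 0
  (6.5, 0): z = 39
  (5.4, 2.2): z = 34.6
  (0, 4): z = 4

Feasible with finite optimum z* = 39 at (6.5, 0).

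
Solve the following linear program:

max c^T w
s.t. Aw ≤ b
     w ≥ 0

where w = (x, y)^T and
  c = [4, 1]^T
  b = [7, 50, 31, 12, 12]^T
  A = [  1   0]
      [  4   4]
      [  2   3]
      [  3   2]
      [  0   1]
Each vertex is the intersection of two constraint boundaries that also satisfies all remaining constraints:
  x = 0 and y = 0 → (0, 0)
  3x + 2y = 12 and y = 0 → (4, 0)
  3x + 2y = 12 and x = 0 → (0, 6)

Evaluating z = 4x + y at each vertex:
  (0, 0): z = 0
  (4, 0): z = 16
  (0, 6): z = 6

The maximum is at (4, 0) with z = 16.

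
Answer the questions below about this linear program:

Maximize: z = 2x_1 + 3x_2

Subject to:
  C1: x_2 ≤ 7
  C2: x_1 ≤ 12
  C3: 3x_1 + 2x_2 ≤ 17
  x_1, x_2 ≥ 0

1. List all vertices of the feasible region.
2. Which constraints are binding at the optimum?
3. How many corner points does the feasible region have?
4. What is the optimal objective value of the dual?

1. (0, 0), (5.667, 0), (1, 7), (0, 7)
2. C1, C3
3. 4
4. 23 (by strong duality, equal to the primal optimum)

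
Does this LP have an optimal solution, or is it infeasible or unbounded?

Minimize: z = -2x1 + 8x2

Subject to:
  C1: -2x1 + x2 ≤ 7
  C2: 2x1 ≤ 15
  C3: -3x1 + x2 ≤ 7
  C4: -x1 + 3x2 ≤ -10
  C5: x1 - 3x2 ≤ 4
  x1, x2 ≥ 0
C5 requires x1 - 3x2 ≤ 4, while C4 (-x1 + 3x2 ≤ -10) is equivalent to x1 - 3x2 ≥ 10. Together they would need 10 ≤ x1 - 3x2 ≤ 4, which is impossible since 10 > 4. No point satisfies all constraints.

Infeasible — the constraint set is empty.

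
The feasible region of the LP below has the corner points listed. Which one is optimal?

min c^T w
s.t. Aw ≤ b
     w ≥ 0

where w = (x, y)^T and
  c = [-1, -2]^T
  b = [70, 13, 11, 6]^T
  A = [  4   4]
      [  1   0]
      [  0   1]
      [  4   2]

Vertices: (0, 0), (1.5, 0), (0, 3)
Evaluating z = -x - 2y at each vertex:
  (0, 0): z = 0
  (1.5, 0): z = -1.5
  (0, 3): z = -6

The smallest value is z = -6, attained at (0, 3).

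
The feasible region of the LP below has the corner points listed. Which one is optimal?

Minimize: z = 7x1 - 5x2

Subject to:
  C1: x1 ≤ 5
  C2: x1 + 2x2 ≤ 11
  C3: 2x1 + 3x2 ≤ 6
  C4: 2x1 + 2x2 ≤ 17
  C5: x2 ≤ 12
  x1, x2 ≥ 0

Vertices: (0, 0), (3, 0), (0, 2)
Evaluating z = 7x1 - 5x2 at each vertex:
  (0, 0): z = 0
  (3, 0): z = 21
  (0, 2): z = -10

The smallest value is z = -10, attained at (0, 2).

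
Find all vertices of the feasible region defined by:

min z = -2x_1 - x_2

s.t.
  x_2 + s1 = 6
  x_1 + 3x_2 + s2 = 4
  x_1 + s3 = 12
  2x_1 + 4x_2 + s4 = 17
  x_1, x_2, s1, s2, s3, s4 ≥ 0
Each vertex is the intersection of two constraint boundaries that also satisfies all remaining constraints:
  x_1 = 0 and x_2 = 0 → (0, 0)
  x_1 + 3x_2 = 4 and x_2 = 0 → (4, 0)
  x_1 + 3x_2 = 4 and x_1 = 0 → (0, 1.333)

Vertices: (0, 0), (4, 0), (0, 1.333)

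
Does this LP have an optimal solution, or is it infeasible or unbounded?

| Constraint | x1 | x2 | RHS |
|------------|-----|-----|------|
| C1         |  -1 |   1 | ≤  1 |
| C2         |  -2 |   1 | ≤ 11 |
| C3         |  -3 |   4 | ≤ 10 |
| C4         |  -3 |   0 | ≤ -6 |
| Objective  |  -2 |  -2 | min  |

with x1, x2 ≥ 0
Feasible point: (2, 0) satisfies every constraint, so the LP is feasible.
Direction d = (1, 0): for each constraint row a, a·d ≤ 0 —
  (-1)(1) + (1)(0) = -1 ≤ 0
  (-2)(1) + (1)(0) = -2 ≤ 0
  (-3)(1) + (4)(0) = -3 ≤ 0
  (-3)(1) + (0)(0) = -3 ≤ 0
and d ≥ 0, so (2, 0) + t·d stays feasible for every t ≥ 0. Along this ray z = -2x1 - 2x2 changes by -2 per unit t, so z → −∞.

Unbounded: there is a feasible ray along which z → −∞.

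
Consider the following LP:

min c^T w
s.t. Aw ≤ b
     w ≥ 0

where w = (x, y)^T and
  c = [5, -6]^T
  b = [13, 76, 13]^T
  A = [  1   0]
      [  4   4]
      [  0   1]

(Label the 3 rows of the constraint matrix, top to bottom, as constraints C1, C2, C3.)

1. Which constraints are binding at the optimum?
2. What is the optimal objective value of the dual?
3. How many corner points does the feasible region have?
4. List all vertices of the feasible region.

1. C3, x ≥ 0
2. -78 (by strong duality, equal to the primal optimum)
3. 5
4. (0, 0), (13, 0), (13, 6), (6, 13), (0, 13)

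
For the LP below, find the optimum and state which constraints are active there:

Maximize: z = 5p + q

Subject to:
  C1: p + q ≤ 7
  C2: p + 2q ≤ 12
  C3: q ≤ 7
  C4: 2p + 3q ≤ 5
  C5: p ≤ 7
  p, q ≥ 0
Optimal: p = 2.5, q = 0
Slack at optimum:
  C1: slack = 4.5
  C2: slack = 9.5
  C3: slack = 7
  C4: slack = 0 (binding)
  C5: slack = 4.5
  p ≥ 0: p = 2.5
  q ≥ 0: q = 0 (binding)
Binding constraints: C4, q ≥ 0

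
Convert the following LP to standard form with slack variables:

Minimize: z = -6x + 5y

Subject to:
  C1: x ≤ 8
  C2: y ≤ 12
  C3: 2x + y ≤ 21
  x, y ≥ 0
min z = -6x + 5y

s.t.
  x + s1 = 8
  y + s2 = 12
  2x + y + s3 = 21
  x, y, s1, s2, s3 ≥ 0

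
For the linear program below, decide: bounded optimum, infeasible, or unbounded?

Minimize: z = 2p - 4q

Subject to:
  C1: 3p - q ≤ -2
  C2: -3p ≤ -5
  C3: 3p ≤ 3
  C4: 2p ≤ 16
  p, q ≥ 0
C3 requires 3p ≤ 3, while C2 (-3p ≤ -5) is equivalent to 3p ≥ 5. Together they would need 5 ≤ 3p ≤ 3, which is impossible since 5 > 3. No point satisfies all constraints.

Infeasible: no point satisfies all constraints simultaneously.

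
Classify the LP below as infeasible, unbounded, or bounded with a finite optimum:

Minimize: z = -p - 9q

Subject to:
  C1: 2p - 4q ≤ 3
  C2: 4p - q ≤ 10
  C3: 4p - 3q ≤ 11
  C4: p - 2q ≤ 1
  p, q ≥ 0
Feasible point: (0, 0) satisfies every constraint, so the LP is feasible.
Direction d = (0, 1): for each constraint row a, a·d ≤ 0 —
  (2)(0) + (-4)(1) = -4 ≤ 0
  (4)(0) + (-1)(1) = -1 ≤ 0
  (4)(0) + (-3)(1) = -3 ≤ 0
  (1)(0) + (-2)(1) = -2 ≤ 0
and d ≥ 0, so (0, 0) + t·d stays feasible for every t ≥ 0. Along this ray z = -p - 9q changes by -9 per unit t, so z → −∞.

Unbounded — the objective can decrease without bound over the feasible region.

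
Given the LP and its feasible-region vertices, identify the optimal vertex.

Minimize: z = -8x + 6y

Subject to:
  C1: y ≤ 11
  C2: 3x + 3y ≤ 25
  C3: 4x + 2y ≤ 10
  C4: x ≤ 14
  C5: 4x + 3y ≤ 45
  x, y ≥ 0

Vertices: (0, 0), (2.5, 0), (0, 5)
(2.5, 0) with z = -20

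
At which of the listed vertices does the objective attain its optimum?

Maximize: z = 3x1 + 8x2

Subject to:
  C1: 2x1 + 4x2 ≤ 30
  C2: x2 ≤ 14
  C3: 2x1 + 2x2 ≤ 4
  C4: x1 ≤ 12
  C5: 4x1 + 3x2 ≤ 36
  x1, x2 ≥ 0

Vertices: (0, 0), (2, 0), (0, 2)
(0, 2) with z = 16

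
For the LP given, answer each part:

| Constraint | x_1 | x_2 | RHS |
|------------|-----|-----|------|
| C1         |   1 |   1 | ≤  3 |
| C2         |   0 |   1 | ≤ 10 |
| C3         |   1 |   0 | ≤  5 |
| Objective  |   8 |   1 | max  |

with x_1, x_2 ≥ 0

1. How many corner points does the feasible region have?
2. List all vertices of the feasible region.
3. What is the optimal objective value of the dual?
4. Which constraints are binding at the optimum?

1. 3
2. (0, 0), (3, 0), (0, 3)
3. 24 (by strong duality, equal to the primal optimum)
4. C1, x_2 ≥ 0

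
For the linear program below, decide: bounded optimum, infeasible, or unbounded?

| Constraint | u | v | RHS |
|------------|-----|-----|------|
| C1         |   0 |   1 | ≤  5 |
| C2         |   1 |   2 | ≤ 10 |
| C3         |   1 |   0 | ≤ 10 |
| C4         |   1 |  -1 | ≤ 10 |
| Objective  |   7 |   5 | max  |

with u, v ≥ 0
The point (10, 0) satisfies every constraint, so the LP is feasible; the constraints give u ≤ 10 and v ≤ 5, which with u, v ≥ 0 keep the feasible region inside a bounded box. A feasible, bounded LP attains a finite optimum at a vertex.

Evaluating z = 7u + 5v at each vertex:
  (0, 0): z = 0
  (10, 0): z = 70
  (0, 5): z = 25

Feasible with finite optimum z* = 70 at (10, 0).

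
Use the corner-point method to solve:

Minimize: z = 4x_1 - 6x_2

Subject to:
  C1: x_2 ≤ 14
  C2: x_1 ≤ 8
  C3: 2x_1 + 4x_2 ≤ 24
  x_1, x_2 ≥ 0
x_1 = 0, x_2 = 6, z = -36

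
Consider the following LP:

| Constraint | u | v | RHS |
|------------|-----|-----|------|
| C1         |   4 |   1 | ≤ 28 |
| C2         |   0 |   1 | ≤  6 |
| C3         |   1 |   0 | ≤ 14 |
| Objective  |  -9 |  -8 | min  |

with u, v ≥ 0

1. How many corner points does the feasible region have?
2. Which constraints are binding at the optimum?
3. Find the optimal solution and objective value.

1. 4
2. C1, C2
3. u = 5.5, v = 6, z = -97.5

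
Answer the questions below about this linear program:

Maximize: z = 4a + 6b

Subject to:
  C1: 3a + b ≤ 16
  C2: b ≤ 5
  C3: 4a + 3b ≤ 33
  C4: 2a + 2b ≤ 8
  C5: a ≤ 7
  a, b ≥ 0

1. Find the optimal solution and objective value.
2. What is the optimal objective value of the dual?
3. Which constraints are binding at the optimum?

1. a = 0, b = 4, z = 24
2. 24 (by strong duality, equal to the primal optimum)
3. C4, a ≥ 0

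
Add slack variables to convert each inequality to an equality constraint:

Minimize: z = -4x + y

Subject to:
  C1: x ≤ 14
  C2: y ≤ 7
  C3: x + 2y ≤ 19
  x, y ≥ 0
min z = -4x + y

s.t.
  x + s1 = 14
  y + s2 = 7
  x + 2y + s3 = 19
  x, y, s1, s2, s3 ≥ 0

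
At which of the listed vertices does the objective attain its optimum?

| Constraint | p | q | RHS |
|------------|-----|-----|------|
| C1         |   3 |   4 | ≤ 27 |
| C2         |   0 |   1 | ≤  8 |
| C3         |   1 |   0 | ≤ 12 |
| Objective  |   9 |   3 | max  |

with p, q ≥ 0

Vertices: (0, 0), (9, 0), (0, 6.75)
Evaluating z = 9p + 3q at each vertex:
  (0, 0): z = 0
  (9, 0): z = 81
  (0, 6.75): z = 20.25

The largest value is z = 81, attained at (9, 0).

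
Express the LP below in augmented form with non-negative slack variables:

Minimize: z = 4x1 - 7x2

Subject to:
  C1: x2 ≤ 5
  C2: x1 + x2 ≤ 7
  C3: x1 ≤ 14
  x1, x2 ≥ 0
min z = 4x1 - 7x2

s.t.
  x2 + s1 = 5
  x1 + x2 + s2 = 7
  x1 + s3 = 14
  x1, x2, s1, s2, s3 ≥ 0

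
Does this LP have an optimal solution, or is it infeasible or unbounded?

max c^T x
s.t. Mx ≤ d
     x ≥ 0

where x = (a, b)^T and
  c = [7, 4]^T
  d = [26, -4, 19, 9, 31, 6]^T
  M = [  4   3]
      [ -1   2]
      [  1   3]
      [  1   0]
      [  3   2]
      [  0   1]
The point (6.5, 0) satisfies every constraint, so the LP is feasible; the constraints give a ≤ 9 and b ≤ 6, which with a, b ≥ 0 keep the feasible region inside a bounded box. A feasible, bounded LP attains a finite optimum at a vertex.

Bounded optimum: z* = 45.5 at (6.5, 0).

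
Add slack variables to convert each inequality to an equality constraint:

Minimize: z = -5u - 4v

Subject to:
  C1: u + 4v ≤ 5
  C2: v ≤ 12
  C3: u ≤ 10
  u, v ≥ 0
min z = -5u - 4v

s.t.
  u + 4v + s1 = 5
  v + s2 = 12
  u + s3 = 10
  u, v, s1, s2, s3 ≥ 0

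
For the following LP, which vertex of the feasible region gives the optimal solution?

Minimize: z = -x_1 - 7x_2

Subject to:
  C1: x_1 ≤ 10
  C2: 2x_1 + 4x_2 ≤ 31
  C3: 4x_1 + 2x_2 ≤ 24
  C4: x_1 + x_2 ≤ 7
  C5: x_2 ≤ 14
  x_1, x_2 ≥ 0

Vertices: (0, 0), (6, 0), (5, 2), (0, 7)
Evaluating z = -x_1 - 7x_2 at each vertex:
  (0, 0): z = 0
  (6, 0): z = -6
  (5, 2): z = -19
  (0, 7): z = -49

The smallest value is z = -49, attained at (0, 7).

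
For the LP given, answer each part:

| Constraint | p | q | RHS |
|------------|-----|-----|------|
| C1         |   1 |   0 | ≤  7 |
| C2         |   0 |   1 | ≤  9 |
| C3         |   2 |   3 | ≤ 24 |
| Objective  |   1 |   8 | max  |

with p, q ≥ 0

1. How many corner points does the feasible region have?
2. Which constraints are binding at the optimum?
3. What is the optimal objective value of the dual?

1. 4
2. C3, p ≥ 0
3. 64 (by strong duality, equal to the primal optimum)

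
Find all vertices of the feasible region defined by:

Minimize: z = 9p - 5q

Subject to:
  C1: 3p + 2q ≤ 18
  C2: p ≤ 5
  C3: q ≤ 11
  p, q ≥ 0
Each vertex is the intersection of two constraint boundaries that also satisfies all remaining constraints:
  p = 0 and q = 0 → (0, 0)
  p = 5 and q = 0 → (5, 0)
  3p + 2q = 18 and p = 5 → (5, 1.5)
  3p + 2q = 18 and p = 0 → (0, 9)

Vertices: (0, 0), (5, 0), (5, 1.5), (0, 9)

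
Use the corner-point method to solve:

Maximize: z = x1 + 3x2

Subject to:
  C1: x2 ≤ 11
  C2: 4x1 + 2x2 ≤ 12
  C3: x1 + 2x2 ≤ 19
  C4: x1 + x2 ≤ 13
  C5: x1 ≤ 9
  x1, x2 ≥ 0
Each vertex is the intersection of two constraint boundaries that also satisfies all remaining constraints:
  x1 = 0 and x2 = 0 → (0, 0)
  4x1 + 2x2 = 12 and x2 = 0 → (3, 0)
  4x1 + 2x2 = 12 and x1 = 0 → (0, 6)

Evaluating z = x1 + 3x2 at each vertex:
  (0, 0): z = 0
  (3, 0): z = 3
  (0, 6): z = 18

The maximum is at (0, 6) with z = 18.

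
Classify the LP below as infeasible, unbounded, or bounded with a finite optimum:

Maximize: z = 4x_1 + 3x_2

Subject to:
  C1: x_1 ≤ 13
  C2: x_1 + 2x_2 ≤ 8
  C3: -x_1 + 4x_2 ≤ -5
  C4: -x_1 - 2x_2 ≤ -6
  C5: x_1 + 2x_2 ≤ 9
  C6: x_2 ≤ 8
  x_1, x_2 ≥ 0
The point (8, 0) satisfies every constraint, so the LP is feasible; the constraints give x_1 ≤ 13 and x_2 ≤ 8, which with x_1, x_2 ≥ 0 keep the feasible region inside a bounded box. A feasible, bounded LP attains a finite optimum at a vertex.

Bounded optimum: z* = 32 at (8, 0).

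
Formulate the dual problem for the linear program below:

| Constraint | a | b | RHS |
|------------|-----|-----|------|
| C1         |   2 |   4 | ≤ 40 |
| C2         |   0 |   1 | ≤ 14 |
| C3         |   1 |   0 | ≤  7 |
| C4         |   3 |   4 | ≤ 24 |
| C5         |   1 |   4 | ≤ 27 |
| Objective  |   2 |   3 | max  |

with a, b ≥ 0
Minimize: z = 40y1 + 14y2 + 7y3 + 24y4 + 27y5

Subject to:
  C1: -2y1 - y3 - 3y4 - y5 ≤ -2
  C2: -4y1 - y2 - 4y4 - 4y5 ≤ -3
  y1, y2, y3, y4, y5 ≥ 0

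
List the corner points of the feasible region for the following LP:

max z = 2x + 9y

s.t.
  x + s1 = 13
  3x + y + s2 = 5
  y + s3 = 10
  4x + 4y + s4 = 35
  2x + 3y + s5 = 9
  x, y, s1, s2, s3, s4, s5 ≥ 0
Each vertex is the intersection of two constraint boundaries that also satisfies all remaining constraints:
  x = 0 and y = 0 → (0, 0)
  3x + y = 5 and y = 0 → (1.667, 0)
  3x + y = 5 and 2x + 3y = 9 → (0.8571, 2.429)
  2x + 3y = 9 and x = 0 → (0, 3)

Vertices: (0, 0), (1.667, 0), (0.8571, 2.429), (0, 3)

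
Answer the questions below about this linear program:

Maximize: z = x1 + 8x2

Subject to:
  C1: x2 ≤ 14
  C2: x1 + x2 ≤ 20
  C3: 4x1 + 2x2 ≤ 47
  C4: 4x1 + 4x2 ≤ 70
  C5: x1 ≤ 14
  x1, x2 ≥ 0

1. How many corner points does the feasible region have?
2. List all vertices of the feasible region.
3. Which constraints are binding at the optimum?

1. 5
2. (0, 0), (11.75, 0), (6, 11.5), (3.5, 14), (0, 14)
3. C1, C4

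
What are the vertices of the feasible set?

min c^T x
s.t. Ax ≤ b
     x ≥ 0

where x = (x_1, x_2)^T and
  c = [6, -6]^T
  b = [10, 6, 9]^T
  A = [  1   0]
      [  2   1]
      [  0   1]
Each vertex is the intersection of two constraint boundaries that also satisfies all remaining constraints:
  x_1 = 0 and x_2 = 0 → (0, 0)
  2x_1 + x_2 = 6 and x_2 = 0 → (3, 0)
  2x_1 + x_2 = 6 and x_1 = 0 → (0, 6)

Vertices: (0, 0), (3, 0), (0, 6)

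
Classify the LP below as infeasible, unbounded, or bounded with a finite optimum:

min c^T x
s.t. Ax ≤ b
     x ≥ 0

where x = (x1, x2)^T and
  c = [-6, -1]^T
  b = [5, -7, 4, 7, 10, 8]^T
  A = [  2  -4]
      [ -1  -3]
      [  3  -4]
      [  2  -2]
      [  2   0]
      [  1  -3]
Feasible point: (0, 3) satisfies every constraint, so the LP is feasible.
Direction d = (0, 1): for each constraint row a, a·d ≤ 0 —
  (2)(0) + (-4)(1) = -4 ≤ 0
  (-1)(0) + (-3)(1) = -3 ≤ 0
  (3)(0) + (-4)(1) = -4 ≤ 0
  (2)(0) + (-2)(1) = -2 ≤ 0
  (2)(0) + (0)(1) = 0 ≤ 0
  (1)(0) + (-3)(1) = -3 ≤ 0
and d ≥ 0, so (0, 3) + t·d stays feasible for every t ≥ 0. Along this ray z = -6x1 - x2 changes by -1 per unit t, so z → −∞.

Unbounded: there is a feasible ray along which z → −∞.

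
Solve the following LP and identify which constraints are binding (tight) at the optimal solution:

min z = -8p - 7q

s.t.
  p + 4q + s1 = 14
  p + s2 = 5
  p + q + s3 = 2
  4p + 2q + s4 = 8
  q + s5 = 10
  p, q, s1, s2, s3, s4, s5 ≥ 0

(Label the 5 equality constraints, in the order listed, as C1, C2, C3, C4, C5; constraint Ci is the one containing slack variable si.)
Optimal: p = 2, q = 0
Binding: C3, C4, q ≥ 0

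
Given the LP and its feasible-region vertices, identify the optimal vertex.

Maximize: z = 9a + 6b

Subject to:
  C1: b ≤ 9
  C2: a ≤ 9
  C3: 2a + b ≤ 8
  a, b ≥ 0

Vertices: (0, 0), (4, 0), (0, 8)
Evaluating z = 9a + 6b at each vertex:
  (0, 0): z = 0
  (4, 0): z = 36
  (0, 8): z = 48

The largest value is z = 48, attained at (0, 8).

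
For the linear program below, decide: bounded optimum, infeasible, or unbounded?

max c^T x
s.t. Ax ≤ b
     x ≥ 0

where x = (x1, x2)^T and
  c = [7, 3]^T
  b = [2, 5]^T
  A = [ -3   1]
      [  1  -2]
Feasible point: (0, 0) satisfies every constraint, so the LP is feasible.
Direction d = (1, 1): for each constraint row a, a·d ≤ 0 —
  (-3)(1) + (1)(1) = -2 ≤ 0
  (1)(1) + (-2)(1) = -1 ≤ 0
and d ≥ 0, so (0, 0) + t·d stays feasible for every t ≥ 0. Along this ray z = 7x1 + 3x2 changes by 10 per unit t, so z → +∞.

The LP is unbounded; z can be made arbitrarily large.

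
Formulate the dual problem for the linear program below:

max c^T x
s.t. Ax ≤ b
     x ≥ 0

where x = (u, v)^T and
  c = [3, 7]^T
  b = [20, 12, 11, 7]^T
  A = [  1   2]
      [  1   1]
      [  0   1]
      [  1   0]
Minimize: z = 20y1 + 12y2 + 11y3 + 7y4

Subject to:
  C1: -y1 - y2 - y4 ≤ -3
  C2: -2y1 - y2 - y3 ≤ -7
  y1, y2, y3, y4 ≥ 0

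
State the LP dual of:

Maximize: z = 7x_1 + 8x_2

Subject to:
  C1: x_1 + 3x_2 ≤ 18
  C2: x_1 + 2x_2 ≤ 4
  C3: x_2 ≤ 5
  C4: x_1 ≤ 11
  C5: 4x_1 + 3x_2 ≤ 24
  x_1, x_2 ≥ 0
Minimize: z = 18y1 + 4y2 + 5y3 + 11y4 + 24y5

Subject to:
  C1: -y1 - y2 - y4 - 4y5 ≤ -7
  C2: -3y1 - 2y2 - y3 - 3y5 ≤ -8
  y1, y2, y3, y4, y5 ≥ 0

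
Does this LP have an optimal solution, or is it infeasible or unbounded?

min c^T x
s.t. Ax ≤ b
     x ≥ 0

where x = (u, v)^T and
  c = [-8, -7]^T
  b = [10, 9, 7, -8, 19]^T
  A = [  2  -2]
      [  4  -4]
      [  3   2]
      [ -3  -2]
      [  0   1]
One constraint requires 3u + 2v ≤ 7, while the constraint -3u - 2v ≤ -8 is equivalent to 3u + 2v ≥ 8. Together they would need 8 ≤ 3u + 2v ≤ 7, which is impossible since 8 > 7. No point satisfies all constraints.

Infeasible: no point satisfies all constraints simultaneously.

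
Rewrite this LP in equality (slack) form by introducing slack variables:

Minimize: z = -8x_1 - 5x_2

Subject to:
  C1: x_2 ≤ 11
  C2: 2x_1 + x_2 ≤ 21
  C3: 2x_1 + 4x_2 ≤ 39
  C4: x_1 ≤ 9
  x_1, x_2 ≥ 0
min z = -8x_1 - 5x_2

s.t.
  x_2 + s1 = 11
  2x_1 + x_2 + s2 = 21
  2x_1 + 4x_2 + s3 = 39
  x_1 + s4 = 9
  x_1, x_2, s1, s2, s3, s4 ≥ 0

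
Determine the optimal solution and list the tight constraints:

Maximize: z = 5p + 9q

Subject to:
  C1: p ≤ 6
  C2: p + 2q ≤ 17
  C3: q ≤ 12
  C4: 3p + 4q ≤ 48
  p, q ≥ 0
Optimal: p = 6, q = 5.5
Binding: C1, C2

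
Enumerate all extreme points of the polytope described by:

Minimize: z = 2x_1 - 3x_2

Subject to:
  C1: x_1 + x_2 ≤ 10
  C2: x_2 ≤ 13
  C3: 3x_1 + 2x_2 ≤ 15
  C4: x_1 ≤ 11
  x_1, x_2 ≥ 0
Each vertex is the intersection of two constraint boundaries that also satisfies all remaining constraints:
  x_1 = 0 and x_2 = 0 → (0, 0)
  3x_1 + 2x_2 = 15 and x_2 = 0 → (5, 0)
  3x_1 + 2x_2 = 15 and x_1 = 0 → (0, 7.5)

Vertices: (0, 0), (5, 0), (0, 7.5)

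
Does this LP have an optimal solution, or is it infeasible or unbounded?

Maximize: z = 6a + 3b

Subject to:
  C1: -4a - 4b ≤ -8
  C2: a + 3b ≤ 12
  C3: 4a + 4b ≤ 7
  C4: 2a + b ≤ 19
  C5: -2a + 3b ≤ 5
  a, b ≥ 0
C3 requires 4a + 4b ≤ 7, while C1 (-4a - 4b ≤ -8) is equivalent to 4a + 4b ≥ 8. Together they would need 8 ≤ 4a + 4b ≤ 7, which is impossible since 8 > 7. No point satisfies all constraints.

The feasible region is empty; the LP is infeasible.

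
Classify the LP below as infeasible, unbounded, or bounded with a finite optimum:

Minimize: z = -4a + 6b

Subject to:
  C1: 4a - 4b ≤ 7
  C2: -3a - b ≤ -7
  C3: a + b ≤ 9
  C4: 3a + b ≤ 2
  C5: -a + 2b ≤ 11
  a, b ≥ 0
C4 requires 3a + b ≤ 2, while C2 (-3a - b ≤ -7) is equivalent to 3a + b ≥ 7. Together they would need 7 ≤ 3a + b ≤ 2, which is impossible since 7 > 2. No point satisfies all constraints.

Infeasible — the constraint set is empty.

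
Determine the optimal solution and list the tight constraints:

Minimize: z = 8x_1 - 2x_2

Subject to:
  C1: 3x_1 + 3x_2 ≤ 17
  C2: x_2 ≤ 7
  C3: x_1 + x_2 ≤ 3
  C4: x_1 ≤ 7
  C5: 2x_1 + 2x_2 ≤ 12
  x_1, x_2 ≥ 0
Optimal: x_1 = 0, x_2 = 3
Slack at optimum:
  C1: slack = 8
  C2: slack = 4
  C3: slack = 0 (binding)
  C4: slack = 7
  C5: slack = 6
  x_1 ≥ 0: x_1 = 0 (binding)
  x_2 ≥ 0: x_2 = 3
Binding constraints: C3, x_1 ≥ 0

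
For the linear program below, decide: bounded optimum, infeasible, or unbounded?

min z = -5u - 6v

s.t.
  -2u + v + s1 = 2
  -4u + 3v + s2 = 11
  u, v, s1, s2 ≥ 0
Feasible point: (0, 0) satisfies every constraint, so the LP is feasible.
Direction d = (1, 0): for each constraint row a, a·d ≤ 0 —
  (-2)(1) + (1)(0) = -2 ≤ 0
  (-4)(1) + (3)(0) = -4 ≤ 0
and d ≥ 0, so (0, 0) + t·d stays feasible for every t ≥ 0. Along this ray z = -5u - 6v changes by -5 per unit t, so z → −∞.

The LP is unbounded; z can be made arbitrarily small.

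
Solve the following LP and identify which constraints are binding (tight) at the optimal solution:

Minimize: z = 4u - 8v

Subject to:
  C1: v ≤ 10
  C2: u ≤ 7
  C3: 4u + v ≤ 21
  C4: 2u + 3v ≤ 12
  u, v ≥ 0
Optimal: u = 0, v = 4
Slack at optimum:
  C1: slack = 6
  C2: slack = 7
  C3: slack = 17
  C4: slack = 0 (binding)
  u ≥ 0: u = 0 (binding)
  v ≥ 0: v = 4
Binding constraints: C4, u ≥ 0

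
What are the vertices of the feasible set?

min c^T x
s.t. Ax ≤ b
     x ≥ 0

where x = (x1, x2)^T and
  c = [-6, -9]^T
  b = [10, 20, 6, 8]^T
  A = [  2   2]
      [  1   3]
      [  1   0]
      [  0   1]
Each vertex is the intersection of two constraint boundaries that also satisfies all remaining constraints:
  x1 = 0 and x2 = 0 → (0, 0)
  2x1 + 2x2 = 10 and x2 = 0 → (5, 0)
  2x1 + 2x2 = 10 and x1 = 0 → (0, 5)

Vertices: (0, 0), (5, 0), (0, 5)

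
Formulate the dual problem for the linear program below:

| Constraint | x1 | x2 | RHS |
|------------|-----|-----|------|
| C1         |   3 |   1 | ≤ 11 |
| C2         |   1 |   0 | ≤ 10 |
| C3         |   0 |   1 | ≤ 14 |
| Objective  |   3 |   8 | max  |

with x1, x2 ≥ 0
Minimize: z = 11y1 + 10y2 + 14y3

Subject to:
  C1: -3y1 - y2 ≤ -3
  C2: -y1 - y3 ≤ -8
  y1, y2, y3 ≥ 0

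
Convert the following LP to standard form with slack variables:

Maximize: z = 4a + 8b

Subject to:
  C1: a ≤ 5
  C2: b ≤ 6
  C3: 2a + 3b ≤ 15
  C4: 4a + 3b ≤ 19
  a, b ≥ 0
max z = 4a + 8b

s.t.
  a + s1 = 5
  b + s2 = 6
  2a + 3b + s3 = 15
  4a + 3b + s4 = 19
  a, b, s1, s2, s3, s4 ≥ 0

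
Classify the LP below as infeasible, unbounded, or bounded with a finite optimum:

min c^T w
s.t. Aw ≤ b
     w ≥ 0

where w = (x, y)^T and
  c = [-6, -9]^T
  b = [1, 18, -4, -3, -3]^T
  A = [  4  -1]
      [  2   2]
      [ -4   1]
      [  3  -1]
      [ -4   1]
One constraint requires 4x - y ≤ 1, while the constraint -4x + y ≤ -4 is equivalent to 4x - y ≥ 4. Together they would need 4 ≤ 4x - y ≤ 1, which is impossible since 4 > 1. No point satisfies all constraints.

Infeasible — the constraint set is empty.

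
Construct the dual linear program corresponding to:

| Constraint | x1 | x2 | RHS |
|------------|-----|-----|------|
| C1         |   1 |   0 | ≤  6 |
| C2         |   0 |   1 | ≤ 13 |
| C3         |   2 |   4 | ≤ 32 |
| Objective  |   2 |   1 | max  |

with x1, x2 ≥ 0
Minimize: z = 6y1 + 13y2 + 32y3

Subject to:
  C1: -y1 - 2y3 ≤ -2
  C2: -y2 - 4y3 ≤ -1
  y1, y2, y3 ≥ 0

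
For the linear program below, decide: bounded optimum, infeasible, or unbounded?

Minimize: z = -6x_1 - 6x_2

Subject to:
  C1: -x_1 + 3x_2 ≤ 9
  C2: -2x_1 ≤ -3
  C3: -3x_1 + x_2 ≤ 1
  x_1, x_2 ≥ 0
Feasible point: (2, 0) satisfies every constraint, so the LP is feasible.
Direction d = (1, 0): for each constraint row a, a·d ≤ 0 —
  (-1)(1) + (3)(0) = -1 ≤ 0
  (-2)(1) + (0)(0) = -2 ≤ 0
  (-3)(1) + (1)(0) = -3 ≤ 0
and d ≥ 0, so (2, 0) + t·d stays feasible for every t ≥ 0. Along this ray z = -6x_1 - 6x_2 changes by -6 per unit t, so z → −∞.

Unbounded: there is a feasible ray along which z → −∞.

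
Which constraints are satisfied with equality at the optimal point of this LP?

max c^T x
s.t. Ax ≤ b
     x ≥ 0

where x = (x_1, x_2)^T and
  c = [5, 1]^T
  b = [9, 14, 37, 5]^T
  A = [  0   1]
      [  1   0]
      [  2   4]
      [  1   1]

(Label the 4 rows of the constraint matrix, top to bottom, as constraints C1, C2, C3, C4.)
Optimal: x_1 = 5, x_2 = 0
Slack at optimum:
  C1: slack = 9
  C2: slack = 9
  C3: slack = 27
  C4: slack = 0 (binding)
  x_1 ≥ 0: x_1 = 5
  x_2 ≥ 0: x_2 = 0 (binding)
Binding constraints: C4, x_2 ≥ 0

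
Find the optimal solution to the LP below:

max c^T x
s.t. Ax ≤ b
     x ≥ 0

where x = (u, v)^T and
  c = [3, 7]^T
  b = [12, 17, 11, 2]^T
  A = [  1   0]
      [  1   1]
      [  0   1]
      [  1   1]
u = 0, v = 2, z = 14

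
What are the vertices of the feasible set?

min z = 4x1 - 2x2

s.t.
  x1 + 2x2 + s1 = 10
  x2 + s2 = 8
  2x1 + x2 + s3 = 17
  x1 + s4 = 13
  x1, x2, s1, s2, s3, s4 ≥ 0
Each vertex is the intersection of two constraint boundaries that also satisfies all remaining constraints:
  x1 = 0 and x2 = 0 → (0, 0)
  2x1 + x2 = 17 and x2 = 0 → (8.5, 0)
  x1 + 2x2 = 10 and 2x1 + x2 = 17 → (8, 1)
  x1 + 2x2 = 10 and x1 = 0 → (0, 5)

Vertices: (0, 0), (8.5, 0), (8, 1), (0, 5)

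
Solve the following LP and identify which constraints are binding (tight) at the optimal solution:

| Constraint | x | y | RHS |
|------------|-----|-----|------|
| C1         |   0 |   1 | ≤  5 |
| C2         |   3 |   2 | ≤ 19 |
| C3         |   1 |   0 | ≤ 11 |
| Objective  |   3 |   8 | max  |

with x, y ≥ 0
Optimal: x = 3, y = 5
Slack at optimum:
  C1: slack = 0 (binding)
  C2: slack = 0 (binding)
  C3: slack = 8
  x ≥ 0: x = 3
  y ≥ 0: y = 5
Binding constraints: C1, C2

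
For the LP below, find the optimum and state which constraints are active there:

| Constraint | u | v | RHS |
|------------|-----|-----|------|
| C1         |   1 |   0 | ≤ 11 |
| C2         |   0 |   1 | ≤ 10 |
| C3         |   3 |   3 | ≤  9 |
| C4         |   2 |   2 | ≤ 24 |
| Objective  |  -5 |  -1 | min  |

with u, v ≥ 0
Optimal: u = 3, v = 0
Slack at optimum:
  C1: slack = 8
  C2: slack = 10
  C3: slack = 0 (binding)
  C4: slack = 18
  u ≥ 0: u = 3
  v ≥ 0: v = 0 (binding)
Binding constraints: C3, v ≥ 0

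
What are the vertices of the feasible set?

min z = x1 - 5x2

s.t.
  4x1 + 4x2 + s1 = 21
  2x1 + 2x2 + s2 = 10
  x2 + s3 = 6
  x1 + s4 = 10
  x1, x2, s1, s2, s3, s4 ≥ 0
Each vertex is the intersection of two constraint boundaries that also satisfies all remaining constraints:
  x1 = 0 and x2 = 0 → (0, 0)
  2x1 + 2x2 = 10 and x2 = 0 → (5, 0)
  2x1 + 2x2 = 10 and x1 = 0 → (0, 5)

Vertices: (0, 0), (5, 0), (0, 5)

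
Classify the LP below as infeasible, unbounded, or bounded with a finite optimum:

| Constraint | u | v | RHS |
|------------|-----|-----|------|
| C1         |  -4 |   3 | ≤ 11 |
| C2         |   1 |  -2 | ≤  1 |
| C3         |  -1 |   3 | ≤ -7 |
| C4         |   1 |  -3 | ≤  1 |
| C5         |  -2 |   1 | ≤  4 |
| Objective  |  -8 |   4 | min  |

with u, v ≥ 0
C4 requires u - 3v ≤ 1, while C3 (-u + 3v ≤ -7) is equivalent to u - 3v ≥ 7. Together they would need 7 ≤ u - 3v ≤ 1, which is impossible since 7 > 1. No point satisfies all constraints.

The feasible region is empty; the LP is infeasible.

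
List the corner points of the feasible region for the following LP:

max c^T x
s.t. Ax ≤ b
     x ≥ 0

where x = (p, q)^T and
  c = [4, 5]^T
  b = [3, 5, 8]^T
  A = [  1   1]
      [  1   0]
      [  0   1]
Each vertex is the intersection of two constraint boundaries that also satisfies all remaining constraints:
  p = 0 and q = 0 → (0, 0)
  p + q = 3 and q = 0 → (3, 0)
  p + q = 3 and p = 0 → (0, 3)

Vertices: (0, 0), (3, 0), (0, 3)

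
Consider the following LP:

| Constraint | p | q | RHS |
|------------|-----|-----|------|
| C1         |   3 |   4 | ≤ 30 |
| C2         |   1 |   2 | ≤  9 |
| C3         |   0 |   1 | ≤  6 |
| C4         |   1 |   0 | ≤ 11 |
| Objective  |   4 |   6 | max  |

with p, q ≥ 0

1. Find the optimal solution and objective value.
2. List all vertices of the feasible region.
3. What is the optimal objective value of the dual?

1. p = 9, q = 0, z = 36
2. (0, 0), (9, 0), (0, 4.5)
3. 36 (by strong duality, equal to the primal optimum)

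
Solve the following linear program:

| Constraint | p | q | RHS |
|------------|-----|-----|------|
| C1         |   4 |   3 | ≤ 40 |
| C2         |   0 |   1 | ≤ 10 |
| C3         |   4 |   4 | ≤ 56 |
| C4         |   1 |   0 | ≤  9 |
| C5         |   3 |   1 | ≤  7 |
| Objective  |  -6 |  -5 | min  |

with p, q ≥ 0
Each vertex is the intersection of two constraint boundaries that also satisfies all remaining constraints:
  p = 0 and q = 0 → (0, 0)
  3p + q = 7 and q = 0 → (2.333, 0)
  3p + q = 7 and p = 0 → (0, 7)

Evaluating z = -6p - 5q at each vertex:
  (0, 0): z = 0
  (2.333, 0): z = -14
  (0, 7): z = -35

The minimum is at (0, 7) with z = -35.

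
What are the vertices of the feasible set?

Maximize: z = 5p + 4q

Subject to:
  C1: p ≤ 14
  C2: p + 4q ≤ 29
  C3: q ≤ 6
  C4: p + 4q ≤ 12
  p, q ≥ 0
Each vertex is the intersection of two constraint boundaries that also satisfies all remaining constraints:
  p = 0 and q = 0 → (0, 0)
  p + 4q = 12 and q = 0 → (12, 0)
  p + 4q = 12 and p = 0 → (0, 3)

Vertices: (0, 0), (12, 0), (0, 3)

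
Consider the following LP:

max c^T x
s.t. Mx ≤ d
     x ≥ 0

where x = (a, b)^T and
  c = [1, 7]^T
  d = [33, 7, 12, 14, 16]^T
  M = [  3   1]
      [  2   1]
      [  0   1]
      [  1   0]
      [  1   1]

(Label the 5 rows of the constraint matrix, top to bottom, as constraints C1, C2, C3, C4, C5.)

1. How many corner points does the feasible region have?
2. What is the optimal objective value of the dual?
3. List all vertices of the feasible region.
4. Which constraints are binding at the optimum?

1. 3
2. 49 (by strong duality, equal to the primal optimum)
3. (0, 0), (3.5, 0), (0, 7)
4. C2, a ≥ 0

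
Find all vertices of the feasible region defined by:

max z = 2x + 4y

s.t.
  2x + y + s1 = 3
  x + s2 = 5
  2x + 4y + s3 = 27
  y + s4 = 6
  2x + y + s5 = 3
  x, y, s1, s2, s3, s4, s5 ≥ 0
Each vertex is the intersection of two constraint boundaries that also satisfies all remaining constraints:
  x = 0 and y = 0 → (0, 0)
  2x + y = 3 and y = 0 → (1.5, 0)
  2x + y = 3 and x = 0 → (0, 3)

Vertices: (0, 0), (1.5, 0), (0, 3)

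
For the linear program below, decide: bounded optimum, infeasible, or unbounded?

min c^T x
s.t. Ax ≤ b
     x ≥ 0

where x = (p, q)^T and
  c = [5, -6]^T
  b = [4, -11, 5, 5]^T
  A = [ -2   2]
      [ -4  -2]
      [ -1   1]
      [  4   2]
One constraint requires 4p + 2q ≤ 5, while the constraint -4p - 2q ≤ -11 is equivalent to 4p + 2q ≥ 11. Together they would need 11 ≤ 4p + 2q ≤ 5, which is impossible since 11 > 5. No point satisfies all constraints.

Infeasible: no point satisfies all constraints simultaneously.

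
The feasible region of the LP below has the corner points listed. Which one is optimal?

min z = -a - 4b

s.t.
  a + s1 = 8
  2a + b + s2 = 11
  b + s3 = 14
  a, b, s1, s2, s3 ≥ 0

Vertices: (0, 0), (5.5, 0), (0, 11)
Evaluating z = -a - 4b at each vertex:
  (0, 0): z = 0
  (5.5, 0): z = -5.5
  (0, 11): z = -44

The smallest value is z = -44, attained at (0, 11).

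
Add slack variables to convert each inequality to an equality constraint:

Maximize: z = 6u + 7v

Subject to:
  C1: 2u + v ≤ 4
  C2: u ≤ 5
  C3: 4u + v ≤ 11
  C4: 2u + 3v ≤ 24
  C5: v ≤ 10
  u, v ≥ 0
max z = 6u + 7v

s.t.
  2u + v + s1 = 4
  u + s2 = 5
  4u + v + s3 = 11
  2u + 3v + s4 = 24
  v + s5 = 10
  u, v, s1, s2, s3, s4, s5 ≥ 0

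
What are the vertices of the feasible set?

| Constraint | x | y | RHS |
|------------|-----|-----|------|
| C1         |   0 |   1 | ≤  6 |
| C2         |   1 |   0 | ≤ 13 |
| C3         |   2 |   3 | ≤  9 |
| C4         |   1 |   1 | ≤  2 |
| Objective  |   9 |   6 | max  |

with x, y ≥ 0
Each vertex is the intersection of two constraint boundaries that also satisfies all remaining constraints:
  x = 0 and y = 0 → (0, 0)
  x + y = 2 and y = 0 → (2, 0)
  x + y = 2 and x = 0 → (0, 2)

Vertices: (0, 0), (2, 0), (0, 2)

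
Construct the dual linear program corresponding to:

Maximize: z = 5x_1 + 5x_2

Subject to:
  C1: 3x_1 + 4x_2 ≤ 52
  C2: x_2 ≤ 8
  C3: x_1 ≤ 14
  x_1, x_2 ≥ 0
Minimize: z = 52y1 + 8y2 + 14y3

Subject to:
  C1: -3y1 - y3 ≤ -5
  C2: -4y1 - y2 ≤ -5
  y1, y2, y3 ≥ 0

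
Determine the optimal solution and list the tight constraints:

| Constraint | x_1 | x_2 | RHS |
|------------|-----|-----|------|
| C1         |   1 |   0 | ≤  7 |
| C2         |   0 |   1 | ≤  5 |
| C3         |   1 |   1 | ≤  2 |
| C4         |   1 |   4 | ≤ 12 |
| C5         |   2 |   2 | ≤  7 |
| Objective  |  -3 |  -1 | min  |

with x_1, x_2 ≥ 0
Optimal: x_1 = 2, x_2 = 0
Binding: C3, x_2 ≥ 0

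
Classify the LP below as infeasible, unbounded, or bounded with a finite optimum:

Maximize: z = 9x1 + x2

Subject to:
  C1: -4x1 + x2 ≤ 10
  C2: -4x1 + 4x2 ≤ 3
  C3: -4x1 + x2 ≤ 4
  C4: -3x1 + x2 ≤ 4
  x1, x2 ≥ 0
Feasible point: (0, 0) satisfies every constraint, so the LP is feasible.
Direction d = (1, 0): for each constraint row a, a·d ≤ 0 —
  (-4)(1) + (1)(0) = -4 ≤ 0
  (-4)(1) + (4)(0) = -4 ≤ 0
  (-4)(1) + (1)(0) = -4 ≤ 0
  (-3)(1) + (1)(0) = -3 ≤ 0
and d ≥ 0, so (0, 0) + t·d stays feasible for every t ≥ 0. Along this ray z = 9x1 + x2 changes by 9 per unit t, so z → +∞.

The LP is unbounded; z can be made arbitrarily large.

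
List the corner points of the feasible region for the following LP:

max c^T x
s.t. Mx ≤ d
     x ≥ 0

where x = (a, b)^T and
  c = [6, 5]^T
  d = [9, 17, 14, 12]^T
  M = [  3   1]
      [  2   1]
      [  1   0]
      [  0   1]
Each vertex is the intersection of two constraint boundaries that also satisfies all remaining constraints:
  a = 0 and b = 0 → (0, 0)
  3a + b = 9 and b = 0 → (3, 0)
  3a + b = 9 and a = 0 → (0, 9)

Vertices: (0, 0), (3, 0), (0, 9)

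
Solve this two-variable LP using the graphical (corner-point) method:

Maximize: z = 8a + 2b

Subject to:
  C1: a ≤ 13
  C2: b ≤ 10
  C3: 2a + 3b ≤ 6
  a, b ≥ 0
Each vertex is the intersection of two constraint boundaries that also satisfies all remaining constraints:
  a = 0 and b = 0 → (0, 0)
  2a + 3b = 6 and b = 0 → (3, 0)
  2a + 3b = 6 and a = 0 → (0, 2)

Evaluating z = 8a + 2b at each vertex:
  (0, 0): z = 0
  (3, 0): z = 24
  (0, 2): z = 4

The maximum is at (3, 0) with z = 24.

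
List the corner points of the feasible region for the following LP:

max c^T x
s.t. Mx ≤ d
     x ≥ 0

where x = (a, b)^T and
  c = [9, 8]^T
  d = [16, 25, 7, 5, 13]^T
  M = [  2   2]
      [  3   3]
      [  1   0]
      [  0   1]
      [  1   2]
Each vertex is the intersection of two constraint boundaries that also satisfies all remaining constraints:
  a = 0 and b = 0 → (0, 0)
  a = 7 and b = 0 → (7, 0)
  2a + 2b = 16 and a = 7 → (7, 1)
  2a + 2b = 16 and b = 5 → (3, 5)
  b = 5 and a = 0 → (0, 5)

Vertices: (0, 0), (7, 0), (7, 1), (3, 5), (0, 5)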